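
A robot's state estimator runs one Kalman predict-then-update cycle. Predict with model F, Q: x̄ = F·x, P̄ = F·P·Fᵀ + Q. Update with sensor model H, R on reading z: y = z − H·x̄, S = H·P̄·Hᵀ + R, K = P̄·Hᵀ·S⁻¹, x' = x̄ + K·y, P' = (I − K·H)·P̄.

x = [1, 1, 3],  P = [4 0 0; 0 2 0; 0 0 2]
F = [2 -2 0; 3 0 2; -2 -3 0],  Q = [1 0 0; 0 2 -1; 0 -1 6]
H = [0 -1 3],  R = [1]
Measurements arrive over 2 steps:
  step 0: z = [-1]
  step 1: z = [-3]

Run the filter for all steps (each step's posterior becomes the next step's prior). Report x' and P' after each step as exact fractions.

step 0: x̄ = F·x = [0, 9, -5]
step 0: P̄ = F·P·Fᵀ + Q = [25 24 -4; 24 46 -25; -4 -25 40]
step 0: y = z − H·x̄ = [23]
step 0: S = H·P̄·Hᵀ + R = [557]
step 0: K = P̄·Hᵀ·S⁻¹ = [-36/557; -121/557; 145/557]
step 0: x' = x̄ + K·y = [-828/557, 2230/557, 550/557]
step 0: P' = (I − K·H)·P̄ = [12629/557 9012/557 2992/557; 9012/557 10981/557 3620/557; 2992/557 3620/557 1255/557]
step 1: x̄ = F·x = [-6116/557, -1384/557, -5034/557]
step 1: P̄ = F·P·Fᵀ + Q = [22901/557 19190/557 -2654/557; 19190/557 155699/557 -191127/557; -2654/557 -191127/557 260831/557]
step 1: y = z − H·x̄ = [12047/557]
step 1: S = H·P̄·Hᵀ + R = [3650497/557]
step 1: K = P̄·Hᵀ·S⁻¹ = [-27152/3650497; -729080/3650497; 973620/3650497]
step 1: x' = x̄ + K·y = [-40670628/3650497, -24839344/3650497, -11934294/3650497]
step 1: P' = (I − K·H)·P̄ = [148766249/3650497 90228110/3650497 30066986/3650497; 90228110/3650497 66106079/3650497 21792333/3650497; 30066986/3650497 21792333/3650497 7588651/3650497]

step 0: x' = [-828/557, 2230/557, 550/557], P' = [12629/557 9012/557 2992/557; 9012/557 10981/557 3620/557; 2992/557 3620/557 1255/557]
step 1: x' = [-40670628/3650497, -24839344/3650497, -11934294/3650497], P' = [148766249/3650497 90228110/3650497 30066986/3650497; 90228110/3650497 66106079/3650497 21792333/3650497; 30066986/3650497 21792333/3650497 7588651/3650497]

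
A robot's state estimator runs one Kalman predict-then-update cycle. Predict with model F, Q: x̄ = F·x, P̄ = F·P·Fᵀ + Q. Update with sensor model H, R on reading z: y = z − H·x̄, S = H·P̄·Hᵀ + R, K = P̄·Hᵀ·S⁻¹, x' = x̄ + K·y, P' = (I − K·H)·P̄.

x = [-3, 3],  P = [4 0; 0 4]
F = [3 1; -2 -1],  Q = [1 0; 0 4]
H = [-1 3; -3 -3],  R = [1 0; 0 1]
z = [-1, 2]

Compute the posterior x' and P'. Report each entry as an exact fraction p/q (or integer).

x̄ = F·x = [-6, 3]
P̄ = F·P·Fᵀ + Q = [41 -28; -28 24]
y = z − H·x̄ = [-16, -7]
S = H·P̄·Hᵀ + R = [426 75; 75 82]
K = P̄·Hᵀ·S⁻¹ = [-7325/29307 -2413/9769; 7300/29307 -796/9769]
x' = x̄ + K·y = [-7969/29307, -12163/29307]
P' = (I − K·H)·P̄ = [3641/29307 -1228/29307; -1228/29307 2024/29307]

x' = [-7969/29307, -12163/29307]
P' = [3641/29307 -1228/29307; -1228/29307 2024/29307]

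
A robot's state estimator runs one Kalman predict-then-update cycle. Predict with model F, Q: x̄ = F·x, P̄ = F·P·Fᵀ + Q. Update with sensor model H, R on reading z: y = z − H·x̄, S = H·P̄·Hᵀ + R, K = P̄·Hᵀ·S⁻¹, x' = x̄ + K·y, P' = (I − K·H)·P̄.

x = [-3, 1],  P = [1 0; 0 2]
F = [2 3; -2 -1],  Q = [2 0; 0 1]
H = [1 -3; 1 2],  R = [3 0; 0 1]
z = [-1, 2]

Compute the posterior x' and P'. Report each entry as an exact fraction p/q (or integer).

x̄ = F·x = [-3, 5]
P̄ = F·P·Fᵀ + Q = [24 -10; -10 7]
y = z − H·x̄ = [17, -5]
S = H·P̄·Hᵀ + R = [150 -8; -8 13]
K = P̄·Hᵀ·S⁻¹ = [367/943 516/943; -371/1886 176/943]
x' = x̄ + K·y = [830/943, 1363/1886]
P' = (I − K·H)·P̄ = [750/943 -117/943; -117/943 293/1886]

x' = [830/943, 1363/1886]
P' = [750/943 -117/943; -117/943 293/1886]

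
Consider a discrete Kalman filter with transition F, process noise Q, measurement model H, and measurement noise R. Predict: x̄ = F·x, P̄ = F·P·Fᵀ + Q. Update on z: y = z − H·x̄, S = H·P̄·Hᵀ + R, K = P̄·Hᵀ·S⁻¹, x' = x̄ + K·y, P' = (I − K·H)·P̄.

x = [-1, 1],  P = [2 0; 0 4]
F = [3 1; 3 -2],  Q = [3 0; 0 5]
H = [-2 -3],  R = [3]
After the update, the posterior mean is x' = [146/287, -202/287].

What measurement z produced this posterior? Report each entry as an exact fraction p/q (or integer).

z = [1]

x̄ = F·x = [-2, -5]
P̄ = F·P·Fᵀ + Q = [25 10; 10 39]
S = H·P̄·Hᵀ + R = [574]
K = P̄·Hᵀ·S⁻¹ = [-40/287; -137/574]
x' − x̄ = [720/287, 1233/287] = K·y
y = (KᵀK)⁻¹·Kᵀ·(x' − x̄) = [-18]
z = y + H·x̄ = [-18] + [19] = [1]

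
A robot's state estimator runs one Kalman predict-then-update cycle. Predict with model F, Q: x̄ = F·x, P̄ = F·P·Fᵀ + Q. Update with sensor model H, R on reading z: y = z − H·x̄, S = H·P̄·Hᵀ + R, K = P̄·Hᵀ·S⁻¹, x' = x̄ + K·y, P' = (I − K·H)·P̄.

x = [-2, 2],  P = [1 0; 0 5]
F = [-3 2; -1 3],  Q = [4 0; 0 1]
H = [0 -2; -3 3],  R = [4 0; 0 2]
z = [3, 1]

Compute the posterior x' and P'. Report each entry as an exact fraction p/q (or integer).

x' = [-201/146, -253/219]
P' = [429/365 352/365; 352/365 1063/1095]

x̄ = F·x = [10, 8]
P̄ = F·P·Fᵀ + Q = [33 33; 33 47]
y = z − H·x̄ = [19, 7]
S = H·P̄·Hᵀ + R = [192 -84; -84 128]
K = P̄·Hᵀ·S⁻¹ = [-176/365 -231/730; -1063/2190 7/730]
x' = x̄ + K·y = [-201/146, -253/219]
P' = (I − K·H)·P̄ = [429/365 352/365; 352/365 1063/1095]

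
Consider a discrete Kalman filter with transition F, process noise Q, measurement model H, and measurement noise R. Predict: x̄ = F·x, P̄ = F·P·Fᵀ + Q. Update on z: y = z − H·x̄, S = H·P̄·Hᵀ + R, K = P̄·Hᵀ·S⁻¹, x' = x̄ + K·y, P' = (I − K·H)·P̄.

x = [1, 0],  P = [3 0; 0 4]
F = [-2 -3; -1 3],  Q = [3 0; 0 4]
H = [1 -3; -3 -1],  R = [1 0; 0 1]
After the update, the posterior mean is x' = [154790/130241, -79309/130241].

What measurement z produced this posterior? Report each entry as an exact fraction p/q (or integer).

z = [3, -3]

x̄ = F·x = [-2, -1]
P̄ = F·P·Fᵀ + Q = [51 -30; -30 43]
S = H·P̄·Hᵀ + R = [619 -264; -264 323]
K = P̄·Hᵀ·S⁻¹ = [13071/130241 -38913/130241; -38949/130241 -12883/130241]
x' − x̄ = [415272/130241, 50932/130241] = K·y
y = (KᵀK)⁻¹·Kᵀ·(x' − x̄) = [2, -10]
z = y + H·x̄ = [2, -10] + [1, 7] = [3, -3]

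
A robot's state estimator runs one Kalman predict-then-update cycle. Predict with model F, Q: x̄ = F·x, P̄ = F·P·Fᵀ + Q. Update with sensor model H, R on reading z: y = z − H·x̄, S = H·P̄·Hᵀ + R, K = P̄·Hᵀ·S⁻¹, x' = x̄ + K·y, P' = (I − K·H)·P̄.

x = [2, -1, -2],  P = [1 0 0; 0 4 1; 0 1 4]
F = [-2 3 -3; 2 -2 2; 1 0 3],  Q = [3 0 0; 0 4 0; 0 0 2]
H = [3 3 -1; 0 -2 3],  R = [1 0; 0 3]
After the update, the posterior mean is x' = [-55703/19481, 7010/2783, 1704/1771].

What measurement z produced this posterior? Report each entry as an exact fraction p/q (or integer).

z = [-2, -2]

x̄ = F·x = [-1, 2, -4]
P̄ = F·P·Fᵀ + Q = [61 -40 -29; -40 32 20; -29 20 39]
S = H·P̄·Hᵀ + R = [211 -110; -110 242]
K = P̄·Hᵀ·S⁻¹ = [977/1771 8643/38962; -72/253 -406/2783; -31/161 817/3542]
x' − x̄ = [-36222/19481, 1444/2783, 8788/1771] = K·y
y = (KᵀK)⁻¹·Kᵀ·(x' − x̄) = [-9, 14]
z = y + H·x̄ = [-9, 14] + [7, -16] = [-2, -2]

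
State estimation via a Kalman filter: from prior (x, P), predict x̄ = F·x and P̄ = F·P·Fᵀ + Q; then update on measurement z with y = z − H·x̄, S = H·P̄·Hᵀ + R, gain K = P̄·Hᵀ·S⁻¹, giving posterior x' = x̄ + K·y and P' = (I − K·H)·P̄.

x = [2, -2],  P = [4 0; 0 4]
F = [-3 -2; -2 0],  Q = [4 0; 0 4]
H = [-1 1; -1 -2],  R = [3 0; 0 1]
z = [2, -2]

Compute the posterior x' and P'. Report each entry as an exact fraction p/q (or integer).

x' = [-1102/5623, 5908/5623]
P' = [7240/5623 -2648/5623; -2648/5623 2236/5623]

x̄ = F·x = [-2, -4]
P̄ = F·P·Fᵀ + Q = [56 24; 24 20]
y = z − H·x̄ = [4, -12]
S = H·P̄·Hᵀ + R = [31 40; 40 233]
K = P̄·Hᵀ·S⁻¹ = [-3296/5623 -1944/5623; 1628/5623 -1824/5623]
x' = x̄ + K·y = [-1102/5623, 5908/5623]
P' = (I − K·H)·P̄ = [7240/5623 -2648/5623; -2648/5623 2236/5623]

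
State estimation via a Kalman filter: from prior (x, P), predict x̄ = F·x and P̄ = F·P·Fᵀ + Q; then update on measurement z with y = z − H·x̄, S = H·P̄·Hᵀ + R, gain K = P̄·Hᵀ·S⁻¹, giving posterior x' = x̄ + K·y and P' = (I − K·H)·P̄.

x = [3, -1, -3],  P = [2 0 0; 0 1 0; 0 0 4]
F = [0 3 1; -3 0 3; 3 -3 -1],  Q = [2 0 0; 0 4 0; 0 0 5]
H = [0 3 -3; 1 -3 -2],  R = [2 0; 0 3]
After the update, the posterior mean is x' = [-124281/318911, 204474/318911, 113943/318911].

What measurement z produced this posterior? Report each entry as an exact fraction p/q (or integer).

x̄ = F·x = [-6, -18, 15]
P̄ = F·P·Fᵀ + Q = [15 12 -13; 12 58 -30; -13 -30 36]
S = H·P̄·Hᵀ + R = [1388 -321; -321 304]
K = P̄·Hᵀ·S⁻¹ = [24405/318911 31015/318911; 47514/318911 -56832/318911; -58587/318911 -56618/318911]
x' − x̄ = [1789185/318911, 5944872/318911, -4669722/318911] = K·y
y = (KᵀK)⁻¹·Kᵀ·(x' − x̄) = [100, -21]
z = y + H·x̄ = [100, -21] + [-99, 18] = [1, -3]

z = [1, -3]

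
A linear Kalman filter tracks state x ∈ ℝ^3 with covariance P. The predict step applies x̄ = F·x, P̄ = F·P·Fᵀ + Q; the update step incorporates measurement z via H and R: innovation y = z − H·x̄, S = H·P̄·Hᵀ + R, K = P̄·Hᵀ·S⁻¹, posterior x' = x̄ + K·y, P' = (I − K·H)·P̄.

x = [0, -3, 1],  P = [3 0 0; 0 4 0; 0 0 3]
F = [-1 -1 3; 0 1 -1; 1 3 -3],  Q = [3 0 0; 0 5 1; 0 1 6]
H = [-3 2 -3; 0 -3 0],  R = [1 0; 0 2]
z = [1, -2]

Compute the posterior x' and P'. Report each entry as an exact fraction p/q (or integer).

x' = [4443/2597, 10624/18179, -4338/2597]
P' = [8145/371 -626/2597 -8194/371; -626/2597 3966/18179 1004/2597; -8194/371 1004/2597 8320/371]

x̄ = F·x = [6, -4, -12]
P̄ = F·P·Fᵀ + Q = [37 -13 -42; -13 12 22; -42 22 72]
y = z − H·x̄ = [-9, -14]
S = H·P̄·Hᵀ + R = [166 9; 9 110]
K = P̄·Hᵀ·S⁻¹ = [-223/2597 939/2597; -6/18179 -5949/18179; -638/2597 -1506/2597]
x' = x̄ + K·y = [4443/2597, 10624/18179, -4338/2597]
P' = (I − K·H)·P̄ = [8145/371 -626/2597 -8194/371; -626/2597 3966/18179 1004/2597; -8194/371 1004/2597 8320/371]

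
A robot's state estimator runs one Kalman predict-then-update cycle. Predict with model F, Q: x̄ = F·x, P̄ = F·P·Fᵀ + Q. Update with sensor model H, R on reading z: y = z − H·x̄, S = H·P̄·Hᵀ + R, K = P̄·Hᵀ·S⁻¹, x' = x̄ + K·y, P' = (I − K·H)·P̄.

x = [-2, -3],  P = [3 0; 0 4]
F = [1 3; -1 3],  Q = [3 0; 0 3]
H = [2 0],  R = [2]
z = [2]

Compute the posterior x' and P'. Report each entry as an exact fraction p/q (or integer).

x' = [73/85, 197/85]
P' = [42/85 33/85; 33/85 1392/85]

x̄ = F·x = [-11, -7]
P̄ = F·P·Fᵀ + Q = [42 33; 33 42]
y = z − H·x̄ = [24]
S = H·P̄·Hᵀ + R = [170]
K = P̄·Hᵀ·S⁻¹ = [42/85; 33/85]
x' = x̄ + K·y = [73/85, 197/85]
P' = (I − K·H)·P̄ = [42/85 33/85; 33/85 1392/85]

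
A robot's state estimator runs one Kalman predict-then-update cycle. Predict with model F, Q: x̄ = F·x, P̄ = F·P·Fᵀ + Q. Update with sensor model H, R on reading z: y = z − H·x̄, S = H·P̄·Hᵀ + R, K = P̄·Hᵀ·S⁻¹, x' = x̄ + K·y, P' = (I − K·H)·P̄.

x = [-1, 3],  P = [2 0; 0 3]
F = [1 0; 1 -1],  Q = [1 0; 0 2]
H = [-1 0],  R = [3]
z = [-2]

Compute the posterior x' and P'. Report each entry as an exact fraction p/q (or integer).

x̄ = F·x = [-1, -4]
P̄ = F·P·Fᵀ + Q = [3 2; 2 7]
y = z − H·x̄ = [-3]
S = H·P̄·Hᵀ + R = [6]
K = P̄·Hᵀ·S⁻¹ = [-1/2; -1/3]
x' = x̄ + K·y = [1/2, -3]
P' = (I − K·H)·P̄ = [3/2 1; 1 19/3]

x' = [1/2, -3]
P' = [3/2 1; 1 19/3]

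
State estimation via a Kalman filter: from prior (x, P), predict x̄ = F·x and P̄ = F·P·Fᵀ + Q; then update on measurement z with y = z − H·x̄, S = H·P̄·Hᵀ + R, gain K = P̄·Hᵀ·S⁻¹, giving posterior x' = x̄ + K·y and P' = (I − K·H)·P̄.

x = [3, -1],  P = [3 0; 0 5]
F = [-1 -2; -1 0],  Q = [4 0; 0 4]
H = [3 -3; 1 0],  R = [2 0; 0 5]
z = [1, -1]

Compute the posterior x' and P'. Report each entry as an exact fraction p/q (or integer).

x' = [-593/368, -729/368]
P' = [4185/1472 4065/1472; 4065/1472 4265/1472]

x̄ = F·x = [-1, -3]
P̄ = F·P·Fᵀ + Q = [27 3; 3 7]
y = z − H·x̄ = [-5, 0]
S = H·P̄·Hᵀ + R = [254 72; 72 32]
K = P̄·Hᵀ·S⁻¹ = [45/368 837/1472; -75/368 813/1472]
x' = x̄ + K·y = [-593/368, -729/368]
P' = (I − K·H)·P̄ = [4185/1472 4065/1472; 4065/1472 4265/1472]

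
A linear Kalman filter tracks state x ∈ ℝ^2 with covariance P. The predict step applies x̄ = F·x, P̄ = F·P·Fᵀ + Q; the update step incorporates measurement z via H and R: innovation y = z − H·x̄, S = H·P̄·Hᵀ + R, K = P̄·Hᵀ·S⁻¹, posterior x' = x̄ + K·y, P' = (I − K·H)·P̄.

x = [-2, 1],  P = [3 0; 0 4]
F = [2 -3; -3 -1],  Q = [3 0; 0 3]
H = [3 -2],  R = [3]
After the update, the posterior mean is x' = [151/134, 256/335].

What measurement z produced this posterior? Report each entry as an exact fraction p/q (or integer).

z = [2]

x̄ = F·x = [-7, 5]
P̄ = F·P·Fᵀ + Q = [51 -6; -6 34]
S = H·P̄·Hᵀ + R = [670]
K = P̄·Hᵀ·S⁻¹ = [33/134; -43/335]
x' − x̄ = [1089/134, -1419/335] = K·y
y = (KᵀK)⁻¹·Kᵀ·(x' − x̄) = [33]
z = y + H·x̄ = [33] + [-31] = [2]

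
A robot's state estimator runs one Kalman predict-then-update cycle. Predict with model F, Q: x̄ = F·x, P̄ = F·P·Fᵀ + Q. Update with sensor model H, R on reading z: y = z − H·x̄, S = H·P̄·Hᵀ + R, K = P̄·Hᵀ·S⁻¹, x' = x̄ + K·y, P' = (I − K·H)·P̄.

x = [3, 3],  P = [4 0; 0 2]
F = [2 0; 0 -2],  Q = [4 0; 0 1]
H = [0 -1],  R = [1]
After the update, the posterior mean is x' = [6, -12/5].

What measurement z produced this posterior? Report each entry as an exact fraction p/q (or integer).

x̄ = F·x = [6, -6]
P̄ = F·P·Fᵀ + Q = [20 0; 0 9]
S = H·P̄·Hᵀ + R = [10]
K = P̄·Hᵀ·S⁻¹ = [0; -9/10]
x' − x̄ = [0, 18/5] = K·y
y = (KᵀK)⁻¹·Kᵀ·(x' − x̄) = [-4]
z = y + H·x̄ = [-4] + [6] = [2]

z = [2]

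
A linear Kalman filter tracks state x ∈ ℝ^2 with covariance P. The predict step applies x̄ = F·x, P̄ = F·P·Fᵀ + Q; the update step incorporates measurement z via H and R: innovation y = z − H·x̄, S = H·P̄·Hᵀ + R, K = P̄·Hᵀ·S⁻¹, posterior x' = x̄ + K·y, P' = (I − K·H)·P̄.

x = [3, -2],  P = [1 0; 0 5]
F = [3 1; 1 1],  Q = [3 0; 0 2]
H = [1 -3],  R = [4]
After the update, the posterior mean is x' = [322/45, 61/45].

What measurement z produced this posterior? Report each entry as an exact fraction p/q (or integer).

x̄ = F·x = [7, 1]
P̄ = F·P·Fᵀ + Q = [17 8; 8 8]
S = H·P̄·Hᵀ + R = [45]
K = P̄·Hᵀ·S⁻¹ = [-7/45; -16/45]
x' − x̄ = [7/45, 16/45] = K·y
y = (KᵀK)⁻¹·Kᵀ·(x' − x̄) = [-1]
z = y + H·x̄ = [-1] + [4] = [3]

z = [3]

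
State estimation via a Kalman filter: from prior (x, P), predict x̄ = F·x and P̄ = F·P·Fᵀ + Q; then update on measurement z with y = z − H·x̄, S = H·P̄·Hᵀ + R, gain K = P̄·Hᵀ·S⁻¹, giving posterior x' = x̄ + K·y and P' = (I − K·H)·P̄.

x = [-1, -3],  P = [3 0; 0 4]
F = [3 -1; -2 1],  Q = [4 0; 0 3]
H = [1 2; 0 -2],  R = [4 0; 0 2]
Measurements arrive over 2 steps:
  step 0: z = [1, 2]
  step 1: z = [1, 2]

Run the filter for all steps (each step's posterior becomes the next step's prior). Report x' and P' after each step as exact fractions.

step 0: x̄ = F·x = [0, -1]
step 0: P̄ = F·P·Fᵀ + Q = [35 -22; -22 19]
step 0: y = z − H·x̄ = [3, 0]
step 0: S = H·P̄·Hᵀ + R = [27 -32; -32 78]
step 0: K = P̄·Hᵀ·S⁻¹ = [353/541 450/541; 16/541 -257/541]
step 0: x' = x̄ + K·y = [1059/541, -493/541]
step 0: P' = (I − K·H)·P̄ = [2312/541 -450/541; -450/541 257/541]
step 1: x̄ = F·x = [3670/541, -2611/541]
step 1: P̄ = F·P·Fᵀ + Q = [25929/541 -16379/541; -16379/541 12928/541]
step 1: y = z − H·x̄ = [2093/541, -4140/541]
step 1: S = H·P̄·Hᵀ + R = [14289/541 -18954/541; -18954/541 52794/541]
step 1: K = P̄·Hᵀ·S⁻¹ = [26737/40575 104326/121725; 351/13525 -58481/121725]
step 1: x' = x̄ + K·y = [112571/40575, -14192/13525]
step 1: P' = (I − K·H)·P̄ = [529496/121725 -104326/121725; -104326/121725 58481/121725]

step 0: x' = [1059/541, -493/541], P' = [2312/541 -450/541; -450/541 257/541]
step 1: x' = [112571/40575, -14192/13525], P' = [529496/121725 -104326/121725; -104326/121725 58481/121725]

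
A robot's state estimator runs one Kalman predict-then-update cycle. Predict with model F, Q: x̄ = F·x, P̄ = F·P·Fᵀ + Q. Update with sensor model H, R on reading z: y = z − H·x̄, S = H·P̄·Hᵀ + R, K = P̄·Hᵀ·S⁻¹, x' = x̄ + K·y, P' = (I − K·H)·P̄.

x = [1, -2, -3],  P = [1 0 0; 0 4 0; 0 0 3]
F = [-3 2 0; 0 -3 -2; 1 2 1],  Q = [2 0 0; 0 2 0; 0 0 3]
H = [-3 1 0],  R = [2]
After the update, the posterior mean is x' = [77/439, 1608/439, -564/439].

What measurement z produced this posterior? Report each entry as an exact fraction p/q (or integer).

x̄ = F·x = [-7, 12, -6]
P̄ = F·P·Fᵀ + Q = [27 -24 13; -24 50 -30; 13 -30 23]
S = H·P̄·Hᵀ + R = [439]
K = P̄·Hᵀ·S⁻¹ = [-105/439; 122/439; -69/439]
x' − x̄ = [3150/439, -3660/439, 2070/439] = K·y
y = (KᵀK)⁻¹·Kᵀ·(x' − x̄) = [-30]
z = y + H·x̄ = [-30] + [33] = [3]

z = [3]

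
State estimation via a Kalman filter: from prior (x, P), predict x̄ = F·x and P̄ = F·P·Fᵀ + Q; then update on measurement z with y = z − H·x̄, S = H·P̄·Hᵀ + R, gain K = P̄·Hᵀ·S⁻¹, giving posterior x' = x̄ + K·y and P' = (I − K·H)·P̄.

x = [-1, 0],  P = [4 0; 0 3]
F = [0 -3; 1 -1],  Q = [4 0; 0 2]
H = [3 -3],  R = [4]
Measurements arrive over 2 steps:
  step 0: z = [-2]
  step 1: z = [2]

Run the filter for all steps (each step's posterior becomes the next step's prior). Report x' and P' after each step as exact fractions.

step 0: x' = [-165/101, -1], P' = [953/101 9; 9 9]
step 1: x' = [612/4699, -44050/79883], P' = [13090/4699 11070/4699; 11070/4699 189174/79883]

step 0: x̄ = F·x = [0, -1]
step 0: P̄ = F·P·Fᵀ + Q = [31 9; 9 9]
step 0: y = z − H·x̄ = [-5]
step 0: S = H·P̄·Hᵀ + R = [202]
step 0: K = P̄·Hᵀ·S⁻¹ = [33/101; 0]
step 0: x' = x̄ + K·y = [-165/101, -1]
step 0: P' = (I − K·H)·P̄ = [953/101 9; 9 9]
step 1: x̄ = F·x = [3, -64/101]
step 1: P̄ = F·P·Fᵀ + Q = [85 0; 0 246/101]
step 1: y = z − H·x̄ = [-899/101]
step 1: S = H·P̄·Hᵀ + R = [79883/101]
step 1: K = P̄·Hᵀ·S⁻¹ = [1515/4699; -738/79883]
step 1: x' = x̄ + K·y = [612/4699, -44050/79883]
step 1: P' = (I − K·H)·P̄ = [13090/4699 11070/4699; 11070/4699 189174/79883]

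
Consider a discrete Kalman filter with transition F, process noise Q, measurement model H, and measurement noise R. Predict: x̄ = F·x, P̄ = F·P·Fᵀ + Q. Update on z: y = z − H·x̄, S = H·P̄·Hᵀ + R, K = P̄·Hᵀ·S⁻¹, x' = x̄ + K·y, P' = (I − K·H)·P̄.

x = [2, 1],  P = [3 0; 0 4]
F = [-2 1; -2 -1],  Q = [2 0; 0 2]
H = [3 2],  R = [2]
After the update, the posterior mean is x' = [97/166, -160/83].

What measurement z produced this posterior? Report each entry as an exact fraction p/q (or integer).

x̄ = F·x = [-3, -5]
P̄ = F·P·Fᵀ + Q = [18 8; 8 18]
S = H·P̄·Hᵀ + R = [332]
K = P̄·Hᵀ·S⁻¹ = [35/166; 15/83]
x' − x̄ = [595/166, 255/83] = K·y
y = (KᵀK)⁻¹·Kᵀ·(x' − x̄) = [17]
z = y + H·x̄ = [17] + [-19] = [-2]

z = [-2]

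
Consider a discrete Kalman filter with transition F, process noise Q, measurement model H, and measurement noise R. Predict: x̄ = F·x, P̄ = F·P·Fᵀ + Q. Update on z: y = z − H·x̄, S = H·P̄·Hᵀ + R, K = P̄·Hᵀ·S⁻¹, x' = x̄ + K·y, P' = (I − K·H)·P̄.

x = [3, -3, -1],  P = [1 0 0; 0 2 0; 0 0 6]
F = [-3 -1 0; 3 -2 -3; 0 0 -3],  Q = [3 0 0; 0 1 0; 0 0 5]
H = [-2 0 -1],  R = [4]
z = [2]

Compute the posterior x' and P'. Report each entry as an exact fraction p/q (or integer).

x' = [-74/17, 350/17, 110/17]
P' = [126/17 -261/17 -236/17; -261/17 6632/119 3830/119; -236/17 3830/119 3540/119]

x̄ = F·x = [-6, 18, 3]
P̄ = F·P·Fᵀ + Q = [14 -5 0; -5 72 54; 0 54 59]
y = z − H·x̄ = [-7]
S = H·P̄·Hᵀ + R = [119]
K = P̄·Hᵀ·S⁻¹ = [-4/17; -44/119; -59/119]
x' = x̄ + K·y = [-74/17, 350/17, 110/17]
P' = (I − K·H)·P̄ = [126/17 -261/17 -236/17; -261/17 6632/119 3830/119; -236/17 3830/119 3540/119]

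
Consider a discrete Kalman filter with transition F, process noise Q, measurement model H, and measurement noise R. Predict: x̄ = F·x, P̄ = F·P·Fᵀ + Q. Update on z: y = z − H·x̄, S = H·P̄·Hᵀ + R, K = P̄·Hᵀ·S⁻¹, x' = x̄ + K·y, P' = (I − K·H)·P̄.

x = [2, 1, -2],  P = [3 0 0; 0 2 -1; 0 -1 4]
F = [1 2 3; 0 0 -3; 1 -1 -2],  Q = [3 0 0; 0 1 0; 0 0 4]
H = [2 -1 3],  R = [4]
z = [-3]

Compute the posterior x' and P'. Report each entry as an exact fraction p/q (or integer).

x̄ = F·x = [-2, 6, 5]
P̄ = F·P·Fᵀ + Q = [38 -30 -18; -30 37 21; -18 21 21]
y = z − H·x̄ = [-8]
S = H·P̄·Hᵀ + R = [160]
K = P̄·Hᵀ·S⁻¹ = [13/40; -17/80; 3/80]
x' = x̄ + K·y = [-23/5, 77/10, 47/10]
P' = (I − K·H)·P̄ = [211/10 -379/20 -399/20; -379/20 1191/40 891/40; -399/20 891/40 831/40]

x' = [-23/5, 77/10, 47/10]
P' = [211/10 -379/20 -399/20; -379/20 1191/40 891/40; -399/20 891/40 831/40]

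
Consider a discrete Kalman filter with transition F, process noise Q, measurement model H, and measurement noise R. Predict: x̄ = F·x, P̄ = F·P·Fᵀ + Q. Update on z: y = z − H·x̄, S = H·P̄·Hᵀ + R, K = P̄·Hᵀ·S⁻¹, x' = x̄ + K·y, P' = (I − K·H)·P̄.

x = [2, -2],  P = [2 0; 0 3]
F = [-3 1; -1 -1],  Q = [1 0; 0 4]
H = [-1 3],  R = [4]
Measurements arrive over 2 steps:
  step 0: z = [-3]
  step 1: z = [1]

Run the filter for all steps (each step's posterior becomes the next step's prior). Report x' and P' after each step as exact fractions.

step 0: x' = [-569/89, -264/89], P' = [1789/89 579/89; 579/89 225/89]
step 1: x' = [52786/7249, 21301/7249], P' = [655052/7249 226296/7249; 226296/7249 81144/7249]

step 0: x̄ = F·x = [-8, 0]
step 0: P̄ = F·P·Fᵀ + Q = [22 3; 3 9]
step 0: y = z − H·x̄ = [-11]
step 0: S = H·P̄·Hᵀ + R = [89]
step 0: K = P̄·Hᵀ·S⁻¹ = [-13/89; 24/89]
step 0: x' = x̄ + K·y = [-569/89, -264/89]
step 0: P' = (I − K·H)·P̄ = [1789/89 579/89; 579/89 225/89]
step 1: x̄ = F·x = [1443/89, 833/89]
step 1: P̄ = F·P·Fᵀ + Q = [12941/89 6300/89; 6300/89 3528/89]
step 1: y = z − H·x̄ = [-967/89]
step 1: S = H·P̄·Hᵀ + R = [7249/89]
step 1: K = P̄·Hᵀ·S⁻¹ = [5959/7249; 4284/7249]
step 1: x' = x̄ + K·y = [52786/7249, 21301/7249]
step 1: P' = (I − K·H)·P̄ = [655052/7249 226296/7249; 226296/7249 81144/7249]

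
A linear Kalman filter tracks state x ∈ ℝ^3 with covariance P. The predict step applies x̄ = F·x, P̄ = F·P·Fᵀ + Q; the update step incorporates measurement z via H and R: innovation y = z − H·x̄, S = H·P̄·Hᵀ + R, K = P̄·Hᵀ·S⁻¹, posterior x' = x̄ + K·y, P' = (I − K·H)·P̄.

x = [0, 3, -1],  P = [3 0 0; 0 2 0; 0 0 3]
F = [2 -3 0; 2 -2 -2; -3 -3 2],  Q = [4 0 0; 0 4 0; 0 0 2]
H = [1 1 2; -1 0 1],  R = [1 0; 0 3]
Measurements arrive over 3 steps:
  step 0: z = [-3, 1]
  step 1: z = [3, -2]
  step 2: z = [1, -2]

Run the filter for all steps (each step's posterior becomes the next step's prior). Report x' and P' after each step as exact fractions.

step 0: x̄ = F·x = [-9, -4, -11]
step 0: P̄ = F·P·Fᵀ + Q = [34 24 0; 24 36 -18; 0 -18 59]
step 0: y = z − H·x̄ = [32, 3]
step 0: S = H·P̄·Hᵀ + R = [283 42; 42 96]
step 0: K = P̄·Hᵀ·S⁻¹ = [583/2117 -6029/12702; 339/2117 -2149/4234; 1187/4234 12497/25404]
step 0: x' = x̄ + K·y = [-6823/4234, -1687/4234, -4683/8468]
step 0: P' = (I − K·H)·P̄ = [11999/6351 -5387/2117 5911/12702; -5387/2117 22947/2117 -17221/4234; 5911/12702 -17221/4234 49313/25404]
step 1: x̄ = F·x = [-8585/4234, -5589/4234, 20847/4234]
step 1: P̄ = F·P·Fᵀ + Q = [886901/6351 151947/2117 665903/6351; 151947/2117 99023/2117 89877/2117; 665903/6351 89877/2117 773189/6351]
step 1: y = z − H·x̄ = [-7409/2117, -18950/2117]
step 1: S = H·P̄·Hᵀ + R = [2978965/2117 -64212/2117; -64212/2117 115779/2117]
step 1: K = P̄·Hᵀ·S⁻¹ = [15507572/53657441 -76618994/160972323; 7224556/53657441 -24759362/53657441; 15443360/53657441 75416434/160972323]
step 1: x' = x̄ + K·y = [393263521/321944646, 251032079/107314882, -89282927/321944646]
step 1: P' = (I − K·H)·P̄ = [221482093/160972323 -52736533/53657441 -8374889/160972323; -52736533/53657441 313990327/53657441 -127014619/53657441; -8374889/160972323 -127014619/53657441 217874413/160972323]
step 2: x̄ = F·x = [-1472761669/321944646, -90183263/53657441, -1808822564/160972323]
step 2: P̄ = F·P·Fᵀ + Q = [11906071681/160972323 1955695554/53657441 8926981060/160972323; 1955695554/53657441 1484508096/53657441 868533024/53657441; 8926981060/160972323 868533024/53657441 13489772134/160972323]
step 2: y = z − H·x̄ = [3190365383/107314882, 500331389/107314882]
step 2: S = H·P̄·Hᵀ + R = [42781383560/53657441 961667979/53657441; 961667979/53657441 2674932888/53657441]
step 2: K = P̄·Hᵀ·S⁻¹ = [203275218287/705167959693 -334863112773/705167959693; 92527324578/705167959693 -319863257954/705167959693; 204236886266/705167959693 327523463360/705167959693]
step 2: x' = x̄ + K·y = [7536601282855/4231007758158, 74264164375/705167959693, -975314403475/2115503879079]
step 2: P' = (I − K·H)·P̄ = [2908860816059/2115503879079 -696406921134/705167959693 -104907198898/2115503879079; -696406921134/705167959693 4100927635704/705167959693 -1655996694996/705167959693; -104907198898/2115503879079 -1655996694996/705167959693 2842803971342/2115503879079]

step 0: x' = [-6823/4234, -1687/4234, -4683/8468], P' = [11999/6351 -5387/2117 5911/12702; -5387/2117 22947/2117 -17221/4234; 5911/12702 -17221/4234 49313/25404]
step 1: x' = [393263521/321944646, 251032079/107314882, -89282927/321944646], P' = [221482093/160972323 -52736533/53657441 -8374889/160972323; -52736533/53657441 313990327/53657441 -127014619/53657441; -8374889/160972323 -127014619/53657441 217874413/160972323]
step 2: x' = [7536601282855/4231007758158, 74264164375/705167959693, -975314403475/2115503879079], P' = [2908860816059/2115503879079 -696406921134/705167959693 -104907198898/2115503879079; -696406921134/705167959693 4100927635704/705167959693 -1655996694996/705167959693; -104907198898/2115503879079 -1655996694996/705167959693 2842803971342/2115503879079]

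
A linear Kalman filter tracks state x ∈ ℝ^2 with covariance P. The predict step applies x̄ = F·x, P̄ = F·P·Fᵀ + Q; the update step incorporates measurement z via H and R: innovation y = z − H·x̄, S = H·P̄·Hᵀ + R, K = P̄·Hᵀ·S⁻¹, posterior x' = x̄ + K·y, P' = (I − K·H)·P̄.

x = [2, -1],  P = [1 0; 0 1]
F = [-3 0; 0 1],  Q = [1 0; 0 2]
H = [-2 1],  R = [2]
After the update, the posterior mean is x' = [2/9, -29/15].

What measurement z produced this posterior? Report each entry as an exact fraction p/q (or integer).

z = [-3]

x̄ = F·x = [-6, -1]
P̄ = F·P·Fᵀ + Q = [10 0; 0 3]
S = H·P̄·Hᵀ + R = [45]
K = P̄·Hᵀ·S⁻¹ = [-4/9; 1/15]
x' − x̄ = [56/9, -14/15] = K·y
y = (KᵀK)⁻¹·Kᵀ·(x' − x̄) = [-14]
z = y + H·x̄ = [-14] + [11] = [-3]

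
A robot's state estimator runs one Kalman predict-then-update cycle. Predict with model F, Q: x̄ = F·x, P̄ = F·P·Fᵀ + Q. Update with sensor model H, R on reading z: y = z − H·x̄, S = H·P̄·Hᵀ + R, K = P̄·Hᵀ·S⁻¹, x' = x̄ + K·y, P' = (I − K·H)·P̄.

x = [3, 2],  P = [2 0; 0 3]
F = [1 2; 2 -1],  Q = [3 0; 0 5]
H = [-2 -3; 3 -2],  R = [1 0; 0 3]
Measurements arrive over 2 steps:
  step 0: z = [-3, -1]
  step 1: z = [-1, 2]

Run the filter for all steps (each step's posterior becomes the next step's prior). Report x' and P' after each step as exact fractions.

step 0: x̄ = F·x = [7, 4]
step 0: P̄ = F·P·Fᵀ + Q = [17 -2; -2 16]
step 0: y = z − H·x̄ = [23, -14]
step 0: S = H·P̄·Hᵀ + R = [189 4; 4 244]
step 0: K = P̄·Hᵀ·S⁻¹ = [-1763/11525 10507/46100; -2646/11525 -3503/23050]
step 0: x' = x̄ + K·y = [6703/23050, 9763/11525]
step 0: P' = (I − K·H)·P̄ = [8359/46100 -1611/23050; -1611/23050 1419/11525]
step 1: x̄ = F·x = [9151/4610, -612/2305]
step 1: P̄ = F·P·Fᵀ + Q = [6259/1844 -43/461; -43/461 2825/461]
step 1: y = z − H·x̄ = [1002/461, -20681/4610]
step 1: S = H·P̄·Hᵀ + R = [31629/461 15553/922; 15553/922 109127/1844]
step 1: K = P̄·Hᵀ·S⁻¹ = [-516410/3481217 757171/3481217; -1595889/6962434 -509965/3481217]
step 1: x' = x̄ + K·y = [11955678/17406085, -3708953/34812170]
step 1: P' = (I − K·H)·P̄ = [603643/3481217 -230292/3481217; -230292/3481217 839019/6962434]

step 0: x' = [6703/23050, 9763/11525], P' = [8359/46100 -1611/23050; -1611/23050 1419/11525]
step 1: x' = [11955678/17406085, -3708953/34812170], P' = [603643/3481217 -230292/3481217; -230292/3481217 839019/6962434]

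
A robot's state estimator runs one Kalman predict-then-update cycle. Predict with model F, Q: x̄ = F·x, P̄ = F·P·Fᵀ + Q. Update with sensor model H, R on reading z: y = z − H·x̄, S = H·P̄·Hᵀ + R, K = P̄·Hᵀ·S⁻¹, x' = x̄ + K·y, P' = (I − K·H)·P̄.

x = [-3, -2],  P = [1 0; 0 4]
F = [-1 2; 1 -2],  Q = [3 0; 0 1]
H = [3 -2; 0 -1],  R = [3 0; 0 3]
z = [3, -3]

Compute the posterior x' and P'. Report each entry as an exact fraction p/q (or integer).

x' = [88/69, 76/115]
P' = [83/138 25/46; 25/46 231/230]

x̄ = F·x = [-1, 1]
P̄ = F·P·Fᵀ + Q = [20 -17; -17 18]
y = z − H·x̄ = [8, -2]
S = H·P̄·Hᵀ + R = [459 87; 87 21]
K = P̄·Hᵀ·S⁻¹ = [11/46 -25/138; -29/230 -77/230]
x' = x̄ + K·y = [88/69, 76/115]
P' = (I − K·H)·P̄ = [83/138 25/46; 25/46 231/230]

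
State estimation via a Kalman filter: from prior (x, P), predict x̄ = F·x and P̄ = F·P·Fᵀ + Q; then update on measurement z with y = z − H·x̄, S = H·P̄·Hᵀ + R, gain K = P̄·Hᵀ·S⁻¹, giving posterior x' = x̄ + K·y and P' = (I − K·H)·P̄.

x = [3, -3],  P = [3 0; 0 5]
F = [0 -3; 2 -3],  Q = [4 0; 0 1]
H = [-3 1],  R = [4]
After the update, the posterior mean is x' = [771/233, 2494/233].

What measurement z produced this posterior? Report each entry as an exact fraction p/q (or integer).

z = [1]

x̄ = F·x = [9, 15]
P̄ = F·P·Fᵀ + Q = [49 45; 45 58]
S = H·P̄·Hᵀ + R = [233]
K = P̄·Hᵀ·S⁻¹ = [-102/233; -77/233]
x' − x̄ = [-1326/233, -1001/233] = K·y
y = (KᵀK)⁻¹·Kᵀ·(x' − x̄) = [13]
z = y + H·x̄ = [13] + [-12] = [1]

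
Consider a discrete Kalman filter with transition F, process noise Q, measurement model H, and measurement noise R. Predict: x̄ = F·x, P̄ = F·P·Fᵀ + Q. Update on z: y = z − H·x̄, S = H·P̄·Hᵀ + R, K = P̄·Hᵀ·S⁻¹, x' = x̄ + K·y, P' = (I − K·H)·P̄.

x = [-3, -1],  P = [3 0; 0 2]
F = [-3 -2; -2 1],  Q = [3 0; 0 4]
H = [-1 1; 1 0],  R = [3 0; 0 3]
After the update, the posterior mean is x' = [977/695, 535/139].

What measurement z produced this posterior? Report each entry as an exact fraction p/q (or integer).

z = [3, 1]

x̄ = F·x = [11, 5]
P̄ = F·P·Fᵀ + Q = [38 14; 14 18]
S = H·P̄·Hᵀ + R = [31 -24; -24 41]
K = P̄·Hᵀ·S⁻¹ = [-72/695 602/695; 100/139 106/139]
x' − x̄ = [-6668/695, -160/139] = K·y
y = (KᵀK)⁻¹·Kᵀ·(x' − x̄) = [9, -10]
z = y + H·x̄ = [9, -10] + [-6, 11] = [3, 1]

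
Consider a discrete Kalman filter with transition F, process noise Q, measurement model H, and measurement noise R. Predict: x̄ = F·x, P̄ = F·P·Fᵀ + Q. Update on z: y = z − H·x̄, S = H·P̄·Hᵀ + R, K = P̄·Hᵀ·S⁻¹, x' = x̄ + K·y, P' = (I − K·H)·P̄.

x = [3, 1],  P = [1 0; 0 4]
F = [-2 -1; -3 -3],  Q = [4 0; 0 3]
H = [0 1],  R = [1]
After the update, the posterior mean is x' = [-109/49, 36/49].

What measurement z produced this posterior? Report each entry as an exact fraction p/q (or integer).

x̄ = F·x = [-7, -12]
P̄ = F·P·Fᵀ + Q = [12 18; 18 48]
S = H·P̄·Hᵀ + R = [49]
K = P̄·Hᵀ·S⁻¹ = [18/49; 48/49]
x' − x̄ = [234/49, 624/49] = K·y
y = (KᵀK)⁻¹·Kᵀ·(x' − x̄) = [13]
z = y + H·x̄ = [13] + [-12] = [1]

z = [1]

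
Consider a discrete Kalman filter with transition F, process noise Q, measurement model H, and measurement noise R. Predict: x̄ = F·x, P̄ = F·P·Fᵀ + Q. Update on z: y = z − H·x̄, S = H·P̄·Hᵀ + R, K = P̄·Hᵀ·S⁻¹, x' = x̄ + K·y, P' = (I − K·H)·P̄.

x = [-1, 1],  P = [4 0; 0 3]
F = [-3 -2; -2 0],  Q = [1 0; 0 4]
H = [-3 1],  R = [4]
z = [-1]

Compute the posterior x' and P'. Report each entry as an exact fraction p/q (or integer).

x' = [1, 2]
P' = [200/107 436/107; 436/107 3716/321]

x̄ = F·x = [1, 2]
P̄ = F·P·Fᵀ + Q = [49 24; 24 20]
y = z − H·x̄ = [0]
S = H·P̄·Hᵀ + R = [321]
K = P̄·Hᵀ·S⁻¹ = [-41/107; -52/321]
x' = x̄ + K·y = [1, 2]
P' = (I − K·H)·P̄ = [200/107 436/107; 436/107 3716/321]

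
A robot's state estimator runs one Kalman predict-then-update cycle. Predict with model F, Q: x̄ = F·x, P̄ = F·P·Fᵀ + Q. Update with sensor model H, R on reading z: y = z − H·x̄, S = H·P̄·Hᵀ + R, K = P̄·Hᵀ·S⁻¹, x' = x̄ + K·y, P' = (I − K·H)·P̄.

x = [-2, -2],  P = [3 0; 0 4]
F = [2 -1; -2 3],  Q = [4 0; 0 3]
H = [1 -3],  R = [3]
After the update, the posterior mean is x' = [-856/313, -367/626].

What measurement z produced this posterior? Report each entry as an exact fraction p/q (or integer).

x̄ = F·x = [-2, -2]
P̄ = F·P·Fᵀ + Q = [20 -24; -24 51]
S = H·P̄·Hᵀ + R = [626]
K = P̄·Hᵀ·S⁻¹ = [46/313; -177/626]
x' − x̄ = [-230/313, 885/626] = K·y
y = (KᵀK)⁻¹·Kᵀ·(x' − x̄) = [-5]
z = y + H·x̄ = [-5] + [4] = [-1]

z = [-1]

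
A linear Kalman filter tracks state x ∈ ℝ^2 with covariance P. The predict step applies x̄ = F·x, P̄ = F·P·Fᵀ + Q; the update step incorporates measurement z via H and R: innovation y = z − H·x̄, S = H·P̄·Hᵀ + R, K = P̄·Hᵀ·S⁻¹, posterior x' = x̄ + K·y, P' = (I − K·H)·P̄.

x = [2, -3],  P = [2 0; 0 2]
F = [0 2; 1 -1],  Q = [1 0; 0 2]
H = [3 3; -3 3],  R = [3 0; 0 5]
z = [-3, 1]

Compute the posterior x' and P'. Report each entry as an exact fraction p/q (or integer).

x' = [-3390/4421, -743/4421]
P' = [957/4421 -248/4421; -248/4421 942/4421]

x̄ = F·x = [-6, 5]
P̄ = F·P·Fᵀ + Q = [9 -4; -4 6]
y = z − H·x̄ = [0, -32]
S = H·P̄·Hᵀ + R = [66 -27; -27 212]
K = P̄·Hᵀ·S⁻¹ = [709/4421 -723/4421; 694/4421 714/4421]
x' = x̄ + K·y = [-3390/4421, -743/4421]
P' = (I − K·H)·P̄ = [957/4421 -248/4421; -248/4421 942/4421]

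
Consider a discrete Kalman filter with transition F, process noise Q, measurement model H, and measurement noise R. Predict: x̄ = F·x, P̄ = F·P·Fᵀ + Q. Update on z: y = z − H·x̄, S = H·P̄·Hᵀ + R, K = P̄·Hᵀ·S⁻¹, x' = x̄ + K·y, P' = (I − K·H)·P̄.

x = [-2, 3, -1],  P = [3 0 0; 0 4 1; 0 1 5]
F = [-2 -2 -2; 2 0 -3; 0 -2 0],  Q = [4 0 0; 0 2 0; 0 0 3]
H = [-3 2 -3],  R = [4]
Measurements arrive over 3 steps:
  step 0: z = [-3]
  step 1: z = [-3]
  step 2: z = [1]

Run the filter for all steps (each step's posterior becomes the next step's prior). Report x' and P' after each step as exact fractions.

step 0: x̄ = F·x = [0, -1, -6]
step 0: P̄ = F·P·Fᵀ + Q = [60 24 20; 24 59 6; 20 6 19]
step 0: y = z − H·x̄ = [-19]
step 0: S = H·P̄·Hᵀ + R = [951]
step 0: K = P̄·Hᵀ·S⁻¹ = [-64/317; 28/951; -35/317]
step 0: x' = x̄ + K·y = [1216/317, -1483/951, -1237/317]
step 0: P' = (I − K·H)·P̄ = [6732/317 9400/317 -380/317; 9400/317 55325/951 2882/317; -380/317 2882/317 2348/317]
step 1: x̄ = F·x = [3092/951, 6143/317, 2966/951]
step 1: P̄ = F·P·Fᵀ + Q = [619712/951 -33908/317 368684/951; -33908/317 53254/317 -20308/317; 368684/951 -20308/317 224153/951]
step 1: y = z − H·x̄ = [-7179/317]
step 1: S = H·P̄·Hᵀ + R = [5608575/317]
step 1: K = P̄·Hᵀ·S⁻¹ = [-1056212/5608575; 269156/5608575; -211151/1869525]
step 1: x' = x̄ + K·y = [14051648/1869525, 34196851/1869525, 3537529/623175]
step 1: P' = (I − K·H)·P̄ = [135593968/5608575 296877716/5608575 21244264/1869525; 296877716/5608575 713672242/5608575 59514968/1869525; 21244264/1869525 59514968/1869525 2079324/207725]
step 2: x̄ = F·x = [-39240724/623175, -106699/53415, -68393702/1869525]
step 2: P̄ = F·P·Fᵀ + Q = [294715164/207725 -1850488/53415 1585459816/1869525; -1850488/53415 1680430/32049 -3321184/160245; 1585459816/1869525 -3321184/160245 2871514693/5608575]
step 2: y = z − H·x̄ = [-78429881/267075]
step 2: S = H·P̄·Hᵀ + R = [26857070659/801225]
step 2: K = P̄·Hᵀ·S⁻¹ = [-5504238444/26857070659; 217111220/26857070659; -3302309329/26857070659]
step 2: x' = x̄ + K·y = [-1570292933728/563998483839, -117405672787/26857070659, -267974089907/563998483839]
step 2: P' = (I − K·H)·P̄ = [6116392865188/563998483839 561080369688/26857070659 1892850986876/563998483839; 561080369688/26857070659 1349369277466/26857070659 338209666996/26857070659; 1892850986876/563998483839 338209666996/26857070659 2934549012280/563998483839]

step 0: x' = [1216/317, -1483/951, -1237/317], P' = [6732/317 9400/317 -380/317; 9400/317 55325/951 2882/317; -380/317 2882/317 2348/317]
step 1: x' = [14051648/1869525, 34196851/1869525, 3537529/623175], P' = [135593968/5608575 296877716/5608575 21244264/1869525; 296877716/5608575 713672242/5608575 59514968/1869525; 21244264/1869525 59514968/1869525 2079324/207725]
step 2: x' = [-1570292933728/563998483839, -117405672787/26857070659, -267974089907/563998483839], P' = [6116392865188/563998483839 561080369688/26857070659 1892850986876/563998483839; 561080369688/26857070659 1349369277466/26857070659 338209666996/26857070659; 1892850986876/563998483839 338209666996/26857070659 2934549012280/563998483839]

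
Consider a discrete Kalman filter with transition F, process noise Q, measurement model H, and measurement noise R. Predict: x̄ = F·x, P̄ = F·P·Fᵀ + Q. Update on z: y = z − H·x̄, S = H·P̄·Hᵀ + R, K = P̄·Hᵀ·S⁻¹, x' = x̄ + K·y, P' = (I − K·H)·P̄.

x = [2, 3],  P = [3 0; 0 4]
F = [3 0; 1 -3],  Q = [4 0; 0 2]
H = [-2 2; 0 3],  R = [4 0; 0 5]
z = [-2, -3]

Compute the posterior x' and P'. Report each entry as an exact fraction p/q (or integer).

x̄ = F·x = [6, -7]
P̄ = F·P·Fᵀ + Q = [31 9; 9 41]
y = z − H·x̄ = [24, 18]
S = H·P̄·Hᵀ + R = [220 192; 192 374]
K = P̄·Hᵀ·S⁻¹ = [-2705/5677 3597/11354; 40/5677 3693/11354]
x' = x̄ + K·y = [1515/5677, -5542/5677]
P' = (I − K·H)·P̄ = [16815/11354 5995/11354; 5995/11354 6155/11354]

x' = [1515/5677, -5542/5677]
P' = [16815/11354 5995/11354; 5995/11354 6155/11354]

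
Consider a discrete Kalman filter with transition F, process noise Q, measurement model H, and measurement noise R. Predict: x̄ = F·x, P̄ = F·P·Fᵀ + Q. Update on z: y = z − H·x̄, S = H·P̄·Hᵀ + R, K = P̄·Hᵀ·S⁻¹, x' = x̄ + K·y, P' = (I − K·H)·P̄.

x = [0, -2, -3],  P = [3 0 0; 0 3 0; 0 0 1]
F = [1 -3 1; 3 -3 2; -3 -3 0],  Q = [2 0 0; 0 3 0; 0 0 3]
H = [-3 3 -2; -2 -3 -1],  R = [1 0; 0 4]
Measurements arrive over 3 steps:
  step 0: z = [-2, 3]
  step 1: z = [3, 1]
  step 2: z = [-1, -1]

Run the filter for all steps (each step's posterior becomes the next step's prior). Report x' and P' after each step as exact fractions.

step 0: x̄ = F·x = [3, 0, 6]
step 0: P̄ = F·P·Fᵀ + Q = [33 38 18; 38 61 0; 18 0 57]
step 0: y = z − H·x̄ = [19, 15]
step 0: S = H·P̄·Hᵀ + R = [607 3; 3 1270]
step 0: K = P̄·Hᵀ·S⁻¹ = [-26076/770881 -120123/770881; 88407/770881 -157420/770881; -213081/770881 -55947/770881]
step 0: x' = x̄ + K·y = [15354/770881, -681567/770881, -262458/770881]
step 0: P' = (I − K·H)·P̄ = [1107123/770881 -19135/770881 -1676349/770881; -19135/770881 151878/770881 212316/770881; -1676349/770881 212316/770881 2939538/770881]
step 1: x̄ = F·x = [1797597/770881, 1565847/770881, 1998639/770881]
step 1: P̄ = F·P·Fᵀ + Q = [2443541/770881 504378/770881 2322822/770881; 504378/770881 3082254/770881 186993/770881; 2322822/770881 186993/770881 13299222/770881]
step 1: y = z − H·x̄ = [7005171/770881, 11062255/770881]
step 1: S = H·P̄·Hᵀ + R = [120251068/770881 31853271/770881; 31853271/770881 70362978/770881]
step 1: K = P̄·Hᵀ·S⁻¹ = [-198197432/3219948941 -928378861/9659846823; 367749999/3219948941 -644350110/3219948941; -749326161/3219948941 -507644613/3219948941]
step 1: x' = x̄ + K·y = [3799973360/9659846823, 635809926/3219948941, -5745810987/3219948941]
step 1: P' = (I − K·H)·P̄ = [12044205797/9659846823 -193028415/3219948941 -6212546805/3219948941; -193028415/3219948941 635064366/3219948941 1058264172/3219948941; -6212546805/3219948941 1058264172/3219948941 11280879546/3219948941]
step 2: x̄ = F·x = [-19159748935/9659846823, -9599078392/3219948941, -5707403138/3219948941]
step 2: P̄ = F·P·Fᵀ + Q = [29503751507/9659846823 2050773590/3219948941 7976050906/3219948941; 2050773590/3219948941 12856341438/3219948941 508657701/3219948941; 7976050906/3219948941 508657701/3219948941 48033532038/3219948941]
step 2: y = z − H·x̄ = [-4997268976/3219948941, -151493259635/9659846823]
step 2: S = H·P̄·Hᵀ + R = [452267198396/3219948941 102878144363/3219948941; 102878144363/3219948941 826572506990/9659846823]
step 2: K = P̄·Hᵀ·S⁻¹ = [-6849839994504/106237676594513 -10474120065631/106237676594513; 12199096513035/106237676594513 -21204242880978/106237676594513; -24132147282453/106237676594513 -16249501439565/106237676594513]
step 2: x' = x̄ + K·y = [-35822218311846/106237676594513, -3099219426606/106237676594513, 103982051210199/106237676594513]
step 2: P' = (I − K·H)·P̄ = [130927834718387/106237676594513 -5998301576427/106237676594513 -201964284444969/106237676594513; -5998301576427/106237676594513 20870149015254/106237676594513 34203127631004/106237676594513; -201964284444969/106237676594513 34203127631004/106237676594513 366317191755186/106237676594513]

step 0: x' = [15354/770881, -681567/770881, -262458/770881], P' = [1107123/770881 -19135/770881 -1676349/770881; -19135/770881 151878/770881 212316/770881; -1676349/770881 212316/770881 2939538/770881]
step 1: x' = [3799973360/9659846823, 635809926/3219948941, -5745810987/3219948941], P' = [12044205797/9659846823 -193028415/3219948941 -6212546805/3219948941; -193028415/3219948941 635064366/3219948941 1058264172/3219948941; -6212546805/3219948941 1058264172/3219948941 11280879546/3219948941]
step 2: x' = [-35822218311846/106237676594513, -3099219426606/106237676594513, 103982051210199/106237676594513], P' = [130927834718387/106237676594513 -5998301576427/106237676594513 -201964284444969/106237676594513; -5998301576427/106237676594513 20870149015254/106237676594513 34203127631004/106237676594513; -201964284444969/106237676594513 34203127631004/106237676594513 366317191755186/106237676594513]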